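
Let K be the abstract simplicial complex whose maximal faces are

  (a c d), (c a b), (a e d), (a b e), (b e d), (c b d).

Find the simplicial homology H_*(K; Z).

H_0 = Z,  H_1 = 0,  H_2 = Z.

Fix the vertex order a < b < c < d < e and write every simplex with vertices in increasing order. Then dim K = 2 and the simplices of K are:

  0-simplices (5): a, b, c, d, e
  1-simplices (9): ab, ac, ad, ae, bc, bd, be, cd, de
  2-simplices (6): abc, abe, acd, ade, bcd, bde

Hence C_0 ≅ Z^5, C_1 ≅ Z^9, C_2 ≅ Z^6.

The boundary map ∂_1: C_1 → C_0 maps an edge to its endpoints' difference, ∂[p,q] = q − p.
The 5×9 boundary matrix has rank 4 and Smith normal form diag(1,1,1,1).

The boundary map ∂_2: C_2 → C_1 acts by ∂[p,q,r] = [q,r] − [p,r] + [p,q]. For instance
  ∂abc = bc − ac + ab,
  ∂abe = be − ae + ab.
As a 9×6 matrix over Z this has rank 5, with invariant factors (1,1,1,1,1).

Reading off H_k = ker ∂_k / im ∂_{k+1}:

  H_0: rank C_0 − rank ∂_1 = 5 − 4 = 1, and the invariant factors of ∂_1 are all 1, so H_0 = Z.
  H_1: rank ker ∂_1 − rank ∂_2 = (9 − 4) − 5 = 0, and the invariant factors of ∂_2 are all 1, so H_1 = 0.
  H_2: rank ker ∂_2 − rank ∂_3 = (6 − 5) − 0 = 1, and there is no ∂_3, so H_2 = Z.

(K is a triangulation of the 2-sphere S^2.)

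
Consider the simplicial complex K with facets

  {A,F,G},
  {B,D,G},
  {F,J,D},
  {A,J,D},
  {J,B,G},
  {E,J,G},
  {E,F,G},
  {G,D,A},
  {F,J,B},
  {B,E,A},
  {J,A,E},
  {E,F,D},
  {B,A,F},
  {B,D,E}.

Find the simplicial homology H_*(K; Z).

H_0 = Z,  H_1 = Z^2,  H_2 = Z.

Take the total order A < B < D < E < F < G < J on the vertex set. Then K (dimension 2) consists of the simplices:

  0-simplices (7): A, B, D, E, F, G, J
  1-simplices (21): AB, AD, AE, AF, AG, AJ, BD, BE, BF, BG, BJ, DE, DF, DG, DJ, EF, EG, EJ, FG, FJ, GJ
  2-simplices (14): ABE, ABF, ADG, ADJ, AEJ, AFG, BDE, BDG, BFJ, BGJ, DEF, DFJ, EFG, EGJ

so the chain groups are C_0 ≅ Z^7, C_1 ≅ Z^21, C_2 ≅ Z^14.

Boundary ∂_1: C_1 → C_0 maps an edge to its endpoints' difference, ∂[p,q] = q − p. For instance
  ∂BE = E − B.
This gives a 7×21 integer matrix of rank 6; reducing to Smith normal form yields diagonal entries (1,1,1,1,1,1).

∂_2: C_2 → C_1 maps a triangle to the signed sum of its edges. For instance
  ∂ADG = DG − AG + AD,
  ∂ADJ = DJ − AJ + AD.
As a 21×14 matrix over Z this has rank 13, with invariant factors (1,1,1,1,1,1,1,1,1,1,1,1,1).

Now H_k = ker ∂_k / im ∂_{k+1}, so:

  H_0: rank C_0 − rank ∂_1 = 7 − 6 = 1, and the invariant factors of ∂_1 are all 1, so H_0 = Z.
  H_1: rank ker ∂_1 − rank ∂_2 = (21 − 6) − 13 = 2, and the invariant factors of ∂_2 are all 1, so H_1 = Z^2.
  H_2: rank ker ∂_2 − rank ∂_3 = (14 − 13) − 0 = 1, and there is no ∂_3, so H_2 = Z.

(K is a triangulation of the torus T^2.)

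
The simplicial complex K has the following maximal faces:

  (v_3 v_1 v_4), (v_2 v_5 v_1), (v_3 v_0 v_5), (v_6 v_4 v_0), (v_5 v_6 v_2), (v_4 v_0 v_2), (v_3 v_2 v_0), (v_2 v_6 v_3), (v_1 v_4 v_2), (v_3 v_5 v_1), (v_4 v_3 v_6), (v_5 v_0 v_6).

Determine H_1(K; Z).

Order the vertices as v_0 < v_1 < v_2 < v_3 < v_4 < v_5 < v_6. Listing each simplex with vertices in this order, K has dimension 2 with simplices:

  0-simplices (7): [v_0], [v_1], [v_2], [v_3], [v_4], [v_5], [v_6]
  1-simplices (18): (18 of them)
  2-simplices (12): (12 of them)

so the chain groups are C_0 ≅ Z^7, C_1 ≅ Z^18, C_2 ≅ Z^12.

The boundary map ∂_1: C_1 → C_0 is given by ∂[p,q] = [q] − [p]. For instance
  ∂[v_2,v_5] = [v_5] − [v_2].
This gives a 7×18 integer matrix of rank 6; reducing to Smith normal form yields diagonal entries (1,1,1,1,1,1).

Boundary ∂_2: C_2 → C_1 maps a triangle to the signed sum of its edges. For instance
  ∂[v_2,v_5,v_6] = [v_5,v_6] − [v_2,v_6] + [v_2,v_5],
  ∂[v_3,v_4,v_6] = [v_4,v_6] − [v_3,v_6] + [v_3,v_4].
The 18×12 boundary matrix has rank 12 and Smith normal form diag(1,1,1,1,1,1,1,1,1,1,1,2).

Computing H_k = (kernel of ∂_k) / (image of ∂_{k+1}):

  H_1: rank ker ∂_1 − rank ∂_2 = (18 − 6) − 12 = 0, and ∂_2 has invariant factor 2 > 1, so H_1 = Z/2.

H_1 ≅ Z/2.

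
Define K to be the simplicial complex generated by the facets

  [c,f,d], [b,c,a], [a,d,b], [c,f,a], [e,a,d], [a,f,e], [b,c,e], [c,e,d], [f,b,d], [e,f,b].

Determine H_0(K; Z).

K has 6 vertices, 15 edges, 10 triangles.
rank ∂_0 = 0, rank ∂_1 = 5 ⇒ b_0 = 6 − 0 − 5 = 1; all invariant factors of ∂_1 are 1 so no torsion. So H_0 ≅ Z.

H_0 = Z.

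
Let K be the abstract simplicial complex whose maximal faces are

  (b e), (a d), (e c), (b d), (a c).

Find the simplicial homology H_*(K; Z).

H_0 = Z,  H_1 = Z.

We work with the vertex ordering a < b < c < d < e. The simplices of K, each written with vertices in increasing order, are:

  0-simplices (5): a, b, c, d, e
  1-simplices (5): ac, ad, bd, be, ce

giving chain groups C_0 ≅ Z^5, C_1 ≅ Z^5.

∂_1: C_1 → C_0 maps an edge to its endpoints' difference, ∂[p,q] = q − p. For instance
  ∂be = e − b.
As a 5×5 matrix over Z this has rank 4, with invariant factors (1,1,1,1).

From H_k ≅ ker(∂_k) / im(∂_{k+1}) we obtain:

  H_0: rank C_0 − rank ∂_1 = 5 − 4 = 1, and the invariant factors of ∂_1 are all 1, so H_0 = Z.
  H_1: rank ker ∂_1 − rank ∂_2 = (5 − 4) − 0 = 1, and there is no ∂_2, so H_1 = Z.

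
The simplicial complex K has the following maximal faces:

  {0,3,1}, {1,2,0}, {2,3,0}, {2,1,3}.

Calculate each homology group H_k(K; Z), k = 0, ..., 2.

Take the total order 0 < 1 < 2 < 3 on the vertex set. Then K (dimension 2) consists of the simplices:

  0-simplices (4): [0], [1], [2], [3]
  1-simplices (6): [0,1], [0,2], [0,3], [1,2], [1,3], [2,3]
  2-simplices (4): [0,1,2], [0,1,3], [0,2,3], [1,2,3]

giving chain groups C_0 ≅ Z^4, C_1 ≅ Z^6, C_2 ≅ Z^4.

The boundary map ∂_1: C_1 → C_0 sends each edge [p,q] (with p < q) to q − p. For instance
  ∂[1,3] = [3] − [1].
This gives a 4×6 integer matrix of rank 3; reducing to Smith normal form yields diagonal entries (1,1,1).

∂_2: C_2 → C_1 maps a triangle to the signed sum of its edges. For instance
  ∂[0,1,3] = [1,3] − [0,3] + [0,1],
  ∂[0,2,3] = [2,3] − [0,3] + [0,2].
The resulting 6×4 matrix has rank 3, and its Smith normal form has invariant factors (1,1,1).

Reading off H_k = ker ∂_k / im ∂_{k+1}:

  H_0: rank C_0 − rank ∂_1 = 4 − 3 = 1, and the invariant factors of ∂_1 are all 1, so H_0 ≅ Z.
  H_1: rank ker ∂_1 − rank ∂_2 = (6 − 3) − 3 = 0, and the invariant factors of ∂_2 are all 1, so H_1 ≅ 0.
  H_2: rank ker ∂_2 − rank ∂_3 = (4 − 3) − 0 = 1, and there is no ∂_3, so H_2 ≅ Z.

As a check, the Euler characteristic is 4 − 6 + 4 = 2, which agrees with 1 − 0 + 1 = 2.
(K is a triangulation of the 2-sphere S^2.)

H_0 = Z,  H_1 = 0,  H_2 = Z.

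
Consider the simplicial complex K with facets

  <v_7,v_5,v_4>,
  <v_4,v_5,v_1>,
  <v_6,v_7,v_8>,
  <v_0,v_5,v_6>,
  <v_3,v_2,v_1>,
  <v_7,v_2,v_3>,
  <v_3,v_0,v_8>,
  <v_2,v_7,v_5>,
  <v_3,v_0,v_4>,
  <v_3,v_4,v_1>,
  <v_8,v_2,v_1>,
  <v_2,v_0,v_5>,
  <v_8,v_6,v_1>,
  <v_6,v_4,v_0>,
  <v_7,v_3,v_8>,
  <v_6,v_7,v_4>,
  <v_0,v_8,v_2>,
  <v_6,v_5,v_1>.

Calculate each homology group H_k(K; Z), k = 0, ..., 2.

Take the total order v_0 < v_1 < v_2 < v_3 < v_4 < v_5 < v_6 < v_7 < v_8 on the vertex set. Then K (dimension 2) consists of the simplices:

  0-simplices (9): [v_0], [v_1], [v_2], [v_3], [v_4], [v_5], [v_6], [v_7], [v_8]
  1-simplices (27): (27 of them)
  2-simplices (18): (18 of them)

so the chain groups are C_0 ≅ Z^9, C_1 ≅ Z^27, C_2 ≅ Z^18.

The boundary map ∂_1: C_1 → C_0 sends each edge [p,q] (with p < q) to q − p. For instance
  ∂[v_0,v_4] = [v_4] − [v_0].
The 9×27 boundary matrix has rank 8 and Smith normal form diag(1,1,1,1,1,1,1,1).

The boundary map ∂_2: C_2 → C_1 sends each 2-simplex [p,q,r] to [q,r] − [p,r] + [p,q]. For instance
  ∂[v_0,v_2,v_5] = [v_2,v_5] − [v_0,v_5] + [v_0,v_2],
  ∂[v_0,v_3,v_4] = [v_3,v_4] − [v_0,v_4] + [v_0,v_3].
As a 27×18 matrix over Z this has rank 18, with invariant factors (1,1,1,1,1,1,1,1,1,1,1,1,1,1,1,1,1,2).

From H_k ≅ ker(∂_k) / im(∂_{k+1}) we obtain:

  H_0: rank C_0 − rank ∂_1 = 9 − 8 = 1, and the invariant factors of ∂_1 are all 1, so H_0 ≅ Z.
  H_1: rank ker ∂_1 − rank ∂_2 = (27 − 8) − 18 = 1, and ∂_2 has invariant factor 2 > 1, so H_1 ≅ Z ⊕ Z_2.
  H_2: rank ker ∂_2 − rank ∂_3 = (18 − 18) − 0 = 0, and there is no ∂_3, so H_2 ≅ 0.

H_0 = Z,  H_1 = Z ⊕ Z_2,  H_2 = 0.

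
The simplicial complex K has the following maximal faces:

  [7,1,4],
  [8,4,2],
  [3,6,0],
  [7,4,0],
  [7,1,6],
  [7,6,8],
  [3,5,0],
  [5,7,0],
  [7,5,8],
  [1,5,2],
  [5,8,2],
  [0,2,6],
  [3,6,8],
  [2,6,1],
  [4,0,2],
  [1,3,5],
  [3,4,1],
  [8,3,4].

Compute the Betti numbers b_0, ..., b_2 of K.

b_0 = 1, b_1 = 2, b_2 = 1.

Fix the vertex order 0 < 1 < 2 < 3 < 4 < 5 < 6 < 7 < 8 and write every simplex with vertices in increasing order. Then dim K = 2 and the simplices of K are:

  0-simplices (9): [0], [1], [2], [3], [4], [5], [6], [7], [8]
  1-simplices (27): (27 of them)
  2-simplices (18): [0,2,4], [0,2,6], [0,3,5], [0,3,6], [0,4,7], [0,5,7], [1,2,5], [1,2,6], [1,3,4], [1,3,5], [1,4,7], [1,6,7], [2,4,8], [2,5,8], [3,4,8], [3,6,8], [5,7,8], [6,7,8]

so the chain groups are C_0 ≅ Z^9, C_1 ≅ Z^27, C_2 ≅ Z^18.

Boundary ∂_1: C_1 → C_0 sends each edge [p,q] (with p < q) to q − p. For instance
  ∂[2,8] = [8] − [2].
As a 9×27 matrix over Z this has rank 8, with invariant factors (1,1,1,1,1,1,1,1).

Boundary ∂_2: C_2 → C_1 maps a triangle to the signed sum of its edges. For instance
  ∂[5,7,8] = [7,8] − [5,8] + [5,7],
  ∂[2,5,8] = [5,8] − [2,8] + [2,5].
This gives a 27×18 integer matrix of rank 17; reducing to Smith normal form yields diagonal entries (1,1,1,1,1,1,1,1,1,1,1,1,1,1,1,1,1).

Reading off H_k = ker ∂_k / im ∂_{k+1}:

  H_0: rank C_0 − rank ∂_1 = 9 − 8 = 1, and the invariant factors of ∂_1 are all 1, so H_0 ≅ Z.
  H_1: rank ker ∂_1 − rank ∂_2 = (27 − 8) − 17 = 2, and the invariant factors of ∂_2 are all 1, so H_1 ≅ Z^2.
  H_2: rank ker ∂_2 − rank ∂_3 = (18 − 17) − 0 = 1, and there is no ∂_3, so H_2 ≅ Z.

As a check, the Euler characteristic is 9 − 27 + 18 = 0, which agrees with 1 − 2 + 1 = 0.

Hence the Betti numbers are b_0 = 1, b_1 = 2, b_2 = 1.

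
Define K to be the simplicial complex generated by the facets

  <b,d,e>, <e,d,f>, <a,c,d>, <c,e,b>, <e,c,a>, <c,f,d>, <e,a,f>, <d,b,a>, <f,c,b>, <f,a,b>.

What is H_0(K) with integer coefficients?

H_0 ≅ Z.

Order the vertices as a < b < c < d < e < f. Listing each simplex with vertices in this order, K has dimension 2 with simplices:

  0-simplices (6): a, b, c, d, e, f
  1-simplices (15): ab, ac, ad, ae, af, bc, bd, be, bf, cd, ce, cf, de, df, ef
  2-simplices (10): abd, abf, acd, ace, aef, bce, bcf, bde, cdf, def

so the chain groups are C_0 ≅ Z^6, C_1 ≅ Z^15, C_2 ≅ Z^10.

∂_1: C_1 → C_0 sends each edge [p,q] (with p < q) to q − p. For instance
  ∂be = e − b.
This gives a 6×15 integer matrix of rank 5; reducing to Smith normal form yields diagonal entries (1,1,1,1,1).

∂_2: C_2 → C_1 acts by ∂[p,q,r] = [q,r] − [p,r] + [p,q]. For instance
  ∂cdf = df − cf + cd,
  ∂bce = ce − be + bc.
This gives a 15×10 integer matrix of rank 10; reducing to Smith normal form yields diagonal entries (1,1,1,1,1,1,1,1,1,2).

Computing H_k = (kernel of ∂_k) / (image of ∂_{k+1}):

  H_0: rank C_0 − rank ∂_1 = 6 − 5 = 1, and the invariant factors of ∂_1 are all 1, so H_0 ≅ Z.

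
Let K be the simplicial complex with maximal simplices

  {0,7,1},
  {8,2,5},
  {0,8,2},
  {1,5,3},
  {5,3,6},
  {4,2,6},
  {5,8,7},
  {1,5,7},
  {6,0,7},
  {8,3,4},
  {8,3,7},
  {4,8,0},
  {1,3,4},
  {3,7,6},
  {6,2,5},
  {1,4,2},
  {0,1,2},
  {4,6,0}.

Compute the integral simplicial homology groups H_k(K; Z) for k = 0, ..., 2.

H_0 = Z,  H_1 = Z ⊕ Z/2Z,  H_2 = 0.

We work with the vertex ordering 0 < 1 < 2 < 3 < 4 < 5 < 6 < 7 < 8. The simplices of K, each written with vertices in increasing order, are:

  0-simplices (9): [0], [1], [2], [3], [4], [5], [6], [7], [8]
  1-simplices (27): (27 of them)
  2-simplices (18): [0,1,2], [0,1,7], [0,2,8], [0,4,6], [0,4,8], [0,6,7], [1,2,4], [1,3,4], [1,3,5], [1,5,7], [2,4,6], [2,5,6], [2,5,8], [3,4,8], [3,5,6], [3,6,7], [3,7,8], [5,7,8]

giving chain groups C_0 ≅ Z^9, C_1 ≅ Z^27, C_2 ≅ Z^18.

Boundary ∂_1: C_1 → C_0 is given by ∂[p,q] = [q] − [p]. For instance
  ∂[3,4] = [4] − [3].
The 9×27 boundary matrix has rank 8 and Smith normal form diag(1,1,1,1,1,1,1,1).

The boundary map ∂_2: C_2 → C_1 sends each 2-simplex [p,q,r] to [q,r] − [p,r] + [p,q]. For instance
  ∂[2,5,6] = [5,6] − [2,6] + [2,5],
  ∂[1,3,5] = [3,5] − [1,5] + [1,3].
The 27×18 boundary matrix has rank 18 and Smith normal form diag(1,1,1,1,1,1,1,1,1,1,1,1,1,1,1,1,1,2).

Reading off H_k = ker ∂_k / im ∂_{k+1}:

  H_0: rank C_0 − rank ∂_1 = 9 − 8 = 1, and the invariant factors of ∂_1 are all 1, so H_0 = Z.
  H_1: rank ker ∂_1 − rank ∂_2 = (27 − 8) − 18 = 1, and ∂_2 has invariant factor 2 > 1, so H_1 = Z ⊕ Z/2Z.
  H_2: rank ker ∂_2 − rank ∂_3 = (18 − 18) − 0 = 0, and there is no ∂_3, so H_2 = 0.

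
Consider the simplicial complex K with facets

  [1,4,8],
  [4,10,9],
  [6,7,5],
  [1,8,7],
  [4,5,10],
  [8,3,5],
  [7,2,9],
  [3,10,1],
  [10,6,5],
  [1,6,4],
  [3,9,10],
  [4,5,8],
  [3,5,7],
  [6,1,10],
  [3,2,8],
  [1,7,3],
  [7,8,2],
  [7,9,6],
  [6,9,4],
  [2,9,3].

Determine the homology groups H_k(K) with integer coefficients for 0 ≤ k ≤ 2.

H_0 = Z,  H_1 = Z ⊕ Z_2,  H_2 = 0.

Order the vertices as 1 < 2 < 3 < 4 < 5 < 6 < 7 < 8 < 9 < 10. Listing each simplex with vertices in this order, K has dimension 2 with simplices:

  0-simplices (10): [1], [2], [3], [4], [5], [6], [7], [8], [9], [10]
  1-simplices (30): (30 of them)
  2-simplices (20): (20 of them)

so the chain groups are C_0 ≅ Z^10, C_1 ≅ Z^30, C_2 ≅ Z^20.

The boundary map ∂_1: C_1 → C_0 is given by ∂[p,q] = [q] − [p]. For instance
  ∂[3,8] = [8] − [3].
The resulting 10×30 matrix has rank 9, and its Smith normal form has invariant factors (1,1,1,1,1,1,1,1,1).

Boundary ∂_2: C_2 → C_1 maps a triangle to the signed sum of its edges. For instance
  ∂[6,7,9] = [7,9] − [6,9] + [6,7],
  ∂[4,5,10] = [5,10] − [4,10] + [4,5].
The resulting 30×20 matrix has rank 20, and its Smith normal form has invariant factors (1,1,1,1,1,1,1,1,1,1,1,1,1,1,1,1,1,1,1,2).

Computing H_k = (kernel of ∂_k) / (image of ∂_{k+1}):

  H_0: rank C_0 − rank ∂_1 = 10 − 9 = 1, and the invariant factors of ∂_1 are all 1, so H_0 = Z.
  H_1: rank ker ∂_1 − rank ∂_2 = (30 − 9) − 20 = 1, and ∂_2 has invariant factor 2 > 1, so H_1 = Z ⊕ Z_2.
  H_2: rank ker ∂_2 − rank ∂_3 = (20 − 20) − 0 = 0, and there is no ∂_3, so H_2 = 0.

(K is a triangulation of the Klein bottle.)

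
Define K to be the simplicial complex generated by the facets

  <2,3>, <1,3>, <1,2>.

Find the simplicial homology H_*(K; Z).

H_0 = Z,  H_1 = Z.

Take the total order 1 < 2 < 3 on the vertex set. Then K (dimension 1) consists of the simplices:

  0-simplices (3): [1], [2], [3]
  1-simplices (3): [1,2], [1,3], [2,3]

Hence C_0 ≅ Z^3, C_1 ≅ Z^3.

Boundary ∂_1: C_1 → C_0 is given by ∂[p,q] = [q] − [p]. For instance
  ∂[1,3] = [3] − [1].
As a 3×3 matrix over Z this has rank 2, with invariant factors (1,1).

Now H_k = ker ∂_k / im ∂_{k+1}, so:

  H_0: rank C_0 − rank ∂_1 = 3 − 2 = 1, and the invariant factors of ∂_1 are all 1, so H_0 ≅ Z.
  H_1: rank ker ∂_1 − rank ∂_2 = (3 − 2) − 0 = 1, and there is no ∂_2, so H_1 ≅ Z.

(K is a triangulation of the circle S^1.)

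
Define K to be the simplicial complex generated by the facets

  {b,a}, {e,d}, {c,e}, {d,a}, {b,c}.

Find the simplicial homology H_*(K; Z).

H_0 ≅ Z,  H_1 ≅ Z.

Take the total order a < b < c < d < e on the vertex set. Then K (dimension 1) consists of the simplices:

  0-simplices (5): a, b, c, d, e
  1-simplices (5): ab, ad, bc, ce, de

giving chain groups C_0 ≅ Z^5, C_1 ≅ Z^5.

Boundary ∂_1: C_1 → C_0 sends each edge [p,q] (with p < q) to q − p. For instance
  ∂de = e − d.
This gives a 5×5 integer matrix of rank 4; reducing to Smith normal form yields diagonal entries (1,1,1,1).

Computing H_k = (kernel of ∂_k) / (image of ∂_{k+1}):

  H_0: rank C_0 − rank ∂_1 = 5 − 4 = 1, and the invariant factors of ∂_1 are all 1, so H_0 ≅ Z.
  H_1: rank ker ∂_1 − rank ∂_2 = (5 − 4) − 0 = 1, and there is no ∂_2, so H_1 ≅ Z.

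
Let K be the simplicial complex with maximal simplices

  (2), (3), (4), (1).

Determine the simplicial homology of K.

K has 4 vertices.
rank ∂_0 = 0, rank ∂_1 = 0 ⇒ b_0 = 4 − 0 − 0 = 4. So H_0 = Z^4.

H_0 ≅ Z^4.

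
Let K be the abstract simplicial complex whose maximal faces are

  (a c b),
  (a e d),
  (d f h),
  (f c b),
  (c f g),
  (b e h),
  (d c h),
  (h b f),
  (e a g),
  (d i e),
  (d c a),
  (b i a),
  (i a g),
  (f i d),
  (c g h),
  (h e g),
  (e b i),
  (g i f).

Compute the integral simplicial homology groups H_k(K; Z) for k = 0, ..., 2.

H_0 ≅ Z,  H_1 ≅ Z × Z/2,  H_2 = 0.

Order the vertices as a < b < c < d < e < f < g < h < i. Listing each simplex with vertices in this order, K has dimension 2 with simplices:

  0-simplices (9): a, b, c, d, e, f, g, h, i
  1-simplices (27): ab, ac, ad, ae, ag, ai, bc, be, bf, bh, bi, cd, cf, cg, ch, de, df, dh, di, eg, eh, ei, fg, fh, fi, gh, gi
  2-simplices (18): abc, abi, acd, ade, aeg, agi, bcf, beh, bei, bfh, cdh, cfg, cgh, dei, dfh, dfi, egh, fgi

so the chain groups are C_0 ≅ Z^9, C_1 ≅ Z^27, C_2 ≅ Z^18.

The boundary map ∂_1: C_1 → C_0 maps an edge to its endpoints' difference, ∂[p,q] = q − p.
As a 9×27 matrix over Z this has rank 8, with invariant factors (1,1,1,1,1,1,1,1).

Boundary ∂_2: C_2 → C_1 acts by ∂[p,q,r] = [q,r] − [p,r] + [p,q]. For instance
  ∂cdh = dh − ch + cd,
  ∂bcf = cf − bf + bc.
This gives a 27×18 integer matrix of rank 18; reducing to Smith normal form yields diagonal entries (1,1,1,1,1,1,1,1,1,1,1,1,1,1,1,1,1,2).

Reading off H_k = ker ∂_k / im ∂_{k+1}:

  H_0: rank C_0 − rank ∂_1 = 9 − 8 = 1, and the invariant factors of ∂_1 are all 1, so H_0 ≅ Z.
  H_1: rank ker ∂_1 − rank ∂_2 = (27 − 8) − 18 = 1, and ∂_2 has invariant factor 2 > 1, so H_1 ≅ Z × Z/2.
  H_2: rank ker ∂_2 − rank ∂_3 = (18 − 18) − 0 = 0, and there is no ∂_3, so H_2 ≅ 0.

As a check, the Euler characteristic is 9 − 27 + 18 = 0, which agrees with 1 − 1 + 0 = 0.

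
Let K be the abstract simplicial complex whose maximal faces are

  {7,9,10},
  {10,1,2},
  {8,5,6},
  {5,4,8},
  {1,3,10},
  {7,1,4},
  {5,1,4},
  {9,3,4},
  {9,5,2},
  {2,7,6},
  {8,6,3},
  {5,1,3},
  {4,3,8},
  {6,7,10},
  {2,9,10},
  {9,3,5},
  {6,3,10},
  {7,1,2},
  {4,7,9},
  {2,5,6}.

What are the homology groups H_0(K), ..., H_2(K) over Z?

Fix the vertex order 1 < 2 < 3 < 4 < 5 < 6 < 7 < 8 < 9 < 10 and write every simplex with vertices in increasing order. Then dim K = 2 and the simplices of K are:

  0-simplices (10): [1], [2], [3], [4], [5], [6], [7], [8], [9], [10]
  1-simplices (30): (30 of them)
  2-simplices (20): (20 of them)

giving chain groups C_0 ≅ Z^10, C_1 ≅ Z^30, C_2 ≅ Z^20.

The boundary map ∂_1: C_1 → C_0 maps an edge to its endpoints' difference, ∂[p,q] = q − p. For instance
  ∂[5,9] = [9] − [5].
As a 10×30 matrix over Z this has rank 9, with invariant factors (1,1,1,1,1,1,1,1,1).

∂_2: C_2 → C_1 sends each 2-simplex [p,q,r] to [q,r] − [p,r] + [p,q]. For instance
  ∂[6,7,10] = [7,10] − [6,10] + [6,7],
  ∂[1,4,7] = [4,7] − [1,7] + [1,4].
The resulting 30×20 matrix has rank 20, and its Smith normal form has invariant factors (1,1,1,1,1,1,1,1,1,1,1,1,1,1,1,1,1,1,1,2).

Computing H_k = (kernel of ∂_k) / (image of ∂_{k+1}):

  H_0: rank C_0 − rank ∂_1 = 10 − 9 = 1, and the invariant factors of ∂_1 are all 1, so H_0 = Z.
  H_1: rank ker ∂_1 − rank ∂_2 = (30 − 9) − 20 = 1, and ∂_2 has invariant factor 2 > 1, so H_1 = Z ⊕ Z/2.
  H_2: rank ker ∂_2 − rank ∂_3 = (20 − 20) − 0 = 0, and there is no ∂_3, so H_2 = 0.

H_0 = Z,  H_1 = Z ⊕ Z/2,  H_2 = 0.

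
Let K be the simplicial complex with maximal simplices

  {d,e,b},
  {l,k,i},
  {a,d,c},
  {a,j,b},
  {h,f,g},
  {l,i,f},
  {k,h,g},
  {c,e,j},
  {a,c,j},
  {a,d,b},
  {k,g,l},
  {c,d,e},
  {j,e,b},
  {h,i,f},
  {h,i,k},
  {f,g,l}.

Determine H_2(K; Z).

H_2 ≅ Z^2.

K has 12 vertices, 24 edges, 16 triangles.
rank ∂_2 = 14, rank ∂_3 = 0 ⇒ b_2 = 16 − 14 − 0 = 2. So H_2 = Z^2.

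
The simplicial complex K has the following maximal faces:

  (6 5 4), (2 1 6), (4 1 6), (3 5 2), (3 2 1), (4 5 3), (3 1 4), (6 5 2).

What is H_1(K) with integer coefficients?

Take the total order 1 < 2 < 3 < 4 < 5 < 6 on the vertex set. Then K (dimension 2) consists of the simplices:

  0-simplices (6): [1], [2], [3], [4], [5], [6]
  1-simplices (12): [1,2], [1,3], [1,4], [1,6], [2,3], [2,5], [2,6], [3,4], [3,5], [4,5], [4,6], [5,6]
  2-simplices (8): [1,2,3], [1,2,6], [1,3,4], [1,4,6], [2,3,5], [2,5,6], [3,4,5], [4,5,6]

giving chain groups C_0 ≅ Z^6, C_1 ≅ Z^12, C_2 ≅ Z^8.

Boundary ∂_1: C_1 → C_0 maps an edge to its endpoints' difference, ∂[p,q] = q − p. For instance
  ∂[1,4] = [4] − [1].
As a 6×12 matrix over Z this has rank 5, with invariant factors (1,1,1,1,1).

∂_2: C_2 → C_1 maps a triangle to the signed sum of its edges. For instance
  ∂[1,2,3] = [2,3] − [1,3] + [1,2],
  ∂[3,4,5] = [4,5] − [3,5] + [3,4].
The resulting 12×8 matrix has rank 7, and its Smith normal form has invariant factors (1,1,1,1,1,1,1).

From H_k ≅ ker(∂_k) / im(∂_{k+1}) we obtain:

  H_1: rank ker ∂_1 − rank ∂_2 = (12 − 5) − 7 = 0, and the invariant factors of ∂_2 are all 1, so H_1 = 0.

(K is a triangulation of the 2-sphere S^2.)

H_1 ≅ 0.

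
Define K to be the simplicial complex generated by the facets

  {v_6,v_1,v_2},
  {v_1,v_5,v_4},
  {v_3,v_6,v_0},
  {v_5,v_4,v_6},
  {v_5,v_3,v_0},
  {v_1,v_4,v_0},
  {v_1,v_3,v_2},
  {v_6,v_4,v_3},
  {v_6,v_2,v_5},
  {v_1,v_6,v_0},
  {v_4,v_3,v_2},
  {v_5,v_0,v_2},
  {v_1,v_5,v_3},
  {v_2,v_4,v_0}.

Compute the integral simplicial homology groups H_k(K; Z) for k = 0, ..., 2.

Order the vertices as v_0 < v_1 < v_2 < v_3 < v_4 < v_5 < v_6. Listing each simplex with vertices in this order, K has dimension 2 with simplices:

  0-simplices (7): [v_0], [v_1], [v_2], [v_3], [v_4], [v_5], [v_6]
  1-simplices (21): (21 of them)
  2-simplices (14): (14 of them)

so the chain groups are C_0 ≅ Z^7, C_1 ≅ Z^21, C_2 ≅ Z^14.

The boundary map ∂_1: C_1 → C_0 maps an edge to its endpoints' difference, ∂[p,q] = q − p. For instance
  ∂[v_1,v_6] = [v_6] − [v_1].
This gives a 7×21 integer matrix of rank 6; reducing to Smith normal form yields diagonal entries (1,1,1,1,1,1).

∂_2: C_2 → C_1 sends each 2-simplex [p,q,r] to [q,r] − [p,r] + [p,q]. For instance
  ∂[v_0,v_3,v_6] = [v_3,v_6] − [v_0,v_6] + [v_0,v_3],
  ∂[v_0,v_1,v_6] = [v_1,v_6] − [v_0,v_6] + [v_0,v_1].
This gives a 21×14 integer matrix of rank 13; reducing to Smith normal form yields diagonal entries (1,1,1,1,1,1,1,1,1,1,1,1,1).

From H_k ≅ ker(∂_k) / im(∂_{k+1}) we obtain:

  H_0: rank C_0 − rank ∂_1 = 7 − 6 = 1, and the invariant factors of ∂_1 are all 1, so H_0 ≅ Z.
  H_1: rank ker ∂_1 − rank ∂_2 = (21 − 6) − 13 = 2, and the invariant factors of ∂_2 are all 1, so H_1 ≅ Z^2.
  H_2: rank ker ∂_2 − rank ∂_3 = (14 − 13) − 0 = 1, and there is no ∂_3, so H_2 ≅ Z.

As a check, the Euler characteristic is 7 − 21 + 14 = 0, which agrees with 1 − 2 + 1 = 0.
(K is a triangulation of the torus T^2.)

H_0 = Z,  H_1 = Z^2,  H_2 = Z.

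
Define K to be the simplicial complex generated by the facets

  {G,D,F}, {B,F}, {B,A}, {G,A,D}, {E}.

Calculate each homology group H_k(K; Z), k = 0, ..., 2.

H_0 = Z^2,  H_1 = Z,  H_2 = 0.

Order the vertices as A < B < D < E < F < G. Listing each simplex with vertices in this order, K has dimension 2 with simplices:

  0-simplices (6): A, B, D, E, F, G
  1-simplices (7): AB, AD, AG, BF, DF, DG, FG
  2-simplices (2): ADG, DFG

so the chain groups are C_0 ≅ Z^6, C_1 ≅ Z^7, C_2 ≅ Z^2.

Boundary ∂_1: C_1 → C_0 sends each edge [p,q] (with p < q) to q − p. For instance
  ∂BF = F − B.
As a 6×7 matrix over Z this has rank 4, with invariant factors (1,1,1,1).

Boundary ∂_2: C_2 → C_1 sends each 2-simplex [p,q,r] to [q,r] − [p,r] + [p,q]. For instance
  ∂ADG = DG − AG + AD,
  ∂DFG = FG − DG + DF.
The 7×2 boundary matrix has rank 2 and Smith normal form diag(1,1).

Computing H_k = (kernel of ∂_k) / (image of ∂_{k+1}):

  H_0: rank C_0 − rank ∂_1 = 6 − 4 = 2, and the invariant factors of ∂_1 are all 1, so H_0 ≅ Z^2.
  H_1: rank ker ∂_1 − rank ∂_2 = (7 − 4) − 2 = 1, and the invariant factors of ∂_2 are all 1, so H_1 ≅ Z.
  H_2: rank ker ∂_2 − rank ∂_3 = (2 − 2) − 0 = 0, and there is no ∂_3, so H_2 ≅ 0.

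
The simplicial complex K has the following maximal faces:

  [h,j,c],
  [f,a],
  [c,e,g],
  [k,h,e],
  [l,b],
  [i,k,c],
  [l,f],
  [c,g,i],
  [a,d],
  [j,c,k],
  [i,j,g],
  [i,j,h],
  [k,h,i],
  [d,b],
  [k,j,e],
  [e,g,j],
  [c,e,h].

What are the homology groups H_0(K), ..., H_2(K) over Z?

H_0 ≅ Z^2,  H_1 ≅ Z ⊕ Z/2,  H_2 = 0.

Take the total order a < b < c < d < e < f < g < h < i < j < k < l on the vertex set. Then K (dimension 2) consists of the simplices:

  0-simplices (12): a, b, c, d, e, f, g, h, i, j, k, l
  1-simplices (23): ad, af, bd, bl, ce, cg, ch, ci, cj, ck, eg, eh, ej, ek, fl, gi, gj, hi, hj, hk, ij, ik, jk
  2-simplices (12): ceg, ceh, cgi, chj, cik, cjk, egj, ehk, ejk, gij, hij, hik

Hence C_0 ≅ Z^12, C_1 ≅ Z^23, C_2 ≅ Z^12.

Boundary ∂_1: C_1 → C_0 is given by ∂[p,q] = [q] − [p].
The resulting 12×23 matrix has rank 10, and its Smith normal form has invariant factors (1,1,1,1,1,1,1,1,1,1).

The boundary map ∂_2: C_2 → C_1 sends each 2-simplex [p,q,r] to [q,r] − [p,r] + [p,q]. For instance
  ∂ceg = eg − cg + ce,
  ∂cik = ik − ck + ci.
The 23×12 boundary matrix has rank 12 and Smith normal form diag(1,1,1,1,1,1,1,1,1,1,1,2).

From H_k ≅ ker(∂_k) / im(∂_{k+1}) we obtain:

  H_0: rank C_0 − rank ∂_1 = 12 − 10 = 2, and the invariant factors of ∂_1 are all 1, so H_0 = Z^2.
  H_1: rank ker ∂_1 − rank ∂_2 = (23 − 10) − 12 = 1, and ∂_2 has invariant factor 2 > 1, so H_1 = Z ⊕ Z/2.
  H_2: rank ker ∂_2 − rank ∂_3 = (12 − 12) − 0 = 0, and there is no ∂_3, so H_2 = 0.

As a check, the Euler characteristic is 12 − 23 + 12 = 1, which agrees with 2 − 1 + 0 = 1.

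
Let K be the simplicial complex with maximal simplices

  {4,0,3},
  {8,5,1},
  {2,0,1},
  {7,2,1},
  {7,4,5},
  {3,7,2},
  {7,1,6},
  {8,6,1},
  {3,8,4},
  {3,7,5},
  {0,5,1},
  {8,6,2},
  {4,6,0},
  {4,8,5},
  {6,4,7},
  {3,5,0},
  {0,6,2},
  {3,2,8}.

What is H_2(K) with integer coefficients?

Fix the vertex order 0 < 1 < 2 < 3 < 4 < 5 < 6 < 7 < 8 and write every simplex with vertices in increasing order. Then dim K = 2 and the simplices of K are:

  0-simplices (9): [0], [1], [2], [3], [4], [5], [6], [7], [8]
  1-simplices (27): (27 of them)
  2-simplices (18): [0,1,2], [0,1,5], [0,2,6], [0,3,4], [0,3,5], [0,4,6], [1,2,7], [1,5,8], [1,6,7], [1,6,8], [2,3,7], [2,3,8], [2,6,8], [3,4,8], [3,5,7], [4,5,7], [4,5,8], [4,6,7]

giving chain groups C_0 ≅ Z^9, C_1 ≅ Z^27, C_2 ≅ Z^18.

Boundary ∂_1: C_1 → C_0 maps an edge to its endpoints' difference, ∂[p,q] = q − p. For instance
  ∂[1,5] = [5] − [1].
This gives a 9×27 integer matrix of rank 8; reducing to Smith normal form yields diagonal entries (1,1,1,1,1,1,1,1).

Boundary ∂_2: C_2 → C_1 maps a triangle to the signed sum of its edges. For instance
  ∂[0,2,6] = [2,6] − [0,6] + [0,2],
  ∂[4,5,8] = [5,8] − [4,8] + [4,5].
As a 27×18 matrix over Z this has rank 18, with invariant factors (1,1,1,1,1,1,1,1,1,1,1,1,1,1,1,1,1,2).

From H_k ≅ ker(∂_k) / im(∂_{k+1}) we obtain:

  H_2: rank ker ∂_2 − rank ∂_3 = (18 − 18) − 0 = 0, and there is no ∂_3, so H_2 ≅ 0.

H_2 = 0.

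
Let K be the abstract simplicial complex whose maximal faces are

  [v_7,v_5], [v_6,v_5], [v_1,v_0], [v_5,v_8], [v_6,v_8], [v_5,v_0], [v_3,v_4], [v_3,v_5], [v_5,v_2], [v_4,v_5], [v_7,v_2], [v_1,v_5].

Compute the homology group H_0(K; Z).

H_0 ≅ Z.

Order the vertices as v_0 < v_1 < v_2 < v_3 < v_4 < v_5 < v_6 < v_7 < v_8. Listing each simplex with vertices in this order, K has dimension 1 with simplices:

  0-simplices (9): [v_0], [v_1], [v_2], [v_3], [v_4], [v_5], [v_6], [v_7], [v_8]
  1-simplices (12): [v_0,v_1], [v_0,v_5], [v_1,v_5], [v_2,v_5], [v_2,v_7], [v_3,v_4], [v_3,v_5], [v_4,v_5], [v_5,v_6], [v_5,v_7], [v_5,v_8], [v_6,v_8]

Hence C_0 ≅ Z^9, C_1 ≅ Z^12.

∂_1: C_1 → C_0 sends each edge [p,q] (with p < q) to q − p. For instance
  ∂[v_0,v_1] = [v_1] − [v_0].
The 9×12 boundary matrix has rank 8 and Smith normal form diag(1,1,1,1,1,1,1,1).

Reading off H_k = ker ∂_k / im ∂_{k+1}:

  H_0: rank C_0 − rank ∂_1 = 9 − 8 = 1, and the invariant factors of ∂_1 are all 1, so H_0 ≅ Z.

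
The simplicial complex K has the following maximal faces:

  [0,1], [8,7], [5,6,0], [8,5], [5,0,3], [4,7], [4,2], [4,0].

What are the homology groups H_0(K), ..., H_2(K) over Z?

H_0 = Z,  H_1 = Z,  H_2 = 0.

K has 9 vertices, 11 edges, 2 triangles.
rank ∂_0 = 0, rank ∂_1 = 8 ⇒ b_0 = 9 − 0 − 8 = 1; all invariant factors of ∂_1 are 1 so no torsion. So H_0 ≅ Z.
rank ∂_1 = 8, rank ∂_2 = 2 ⇒ b_1 = 11 − 8 − 2 = 1; all invariant factors of ∂_2 are 1 so no torsion. So H_1 ≅ Z.
rank ∂_2 = 2, rank ∂_3 = 0 ⇒ b_2 = 2 − 2 − 0 = 0. So H_2 ≅ 0.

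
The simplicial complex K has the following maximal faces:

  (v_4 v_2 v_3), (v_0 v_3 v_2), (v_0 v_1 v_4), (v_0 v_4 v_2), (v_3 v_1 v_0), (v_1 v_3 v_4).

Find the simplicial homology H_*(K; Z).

H_0 = Z,  H_1 = 0,  H_2 = Z.

We work with the vertex ordering v_0 < v_1 < v_2 < v_3 < v_4. The simplices of K, each written with vertices in increasing order, are:

  0-simplices (5): [v_0], [v_1], [v_2], [v_3], [v_4]
  1-simplices (9): [v_0,v_1], [v_0,v_2], [v_0,v_3], [v_0,v_4], [v_1,v_3], [v_1,v_4], [v_2,v_3], [v_2,v_4], [v_3,v_4]
  2-simplices (6): [v_0,v_1,v_3], [v_0,v_1,v_4], [v_0,v_2,v_3], [v_0,v_2,v_4], [v_1,v_3,v_4], [v_2,v_3,v_4]

so the chain groups are C_0 ≅ Z^5, C_1 ≅ Z^9, C_2 ≅ Z^6.

Boundary ∂_1: C_1 → C_0 sends each edge [p,q] (with p < q) to q − p.
The resulting 5×9 matrix has rank 4, and its Smith normal form has invariant factors (1,1,1,1).

Boundary ∂_2: C_2 → C_1 acts by ∂[p,q,r] = [q,r] − [p,r] + [p,q]. For instance
  ∂[v_0,v_2,v_4] = [v_2,v_4] − [v_0,v_4] + [v_0,v_2],
  ∂[v_0,v_1,v_4] = [v_1,v_4] − [v_0,v_4] + [v_0,v_1].
The 9×6 boundary matrix has rank 5 and Smith normal form diag(1,1,1,1,1).

From H_k ≅ ker(∂_k) / im(∂_{k+1}) we obtain:

  H_0: rank C_0 − rank ∂_1 = 5 − 4 = 1, and the invariant factors of ∂_1 are all 1, so H_0 ≅ Z.
  H_1: rank ker ∂_1 − rank ∂_2 = (9 − 4) − 5 = 0, and the invariant factors of ∂_2 are all 1, so H_1 ≅ 0.
  H_2: rank ker ∂_2 − rank ∂_3 = (6 − 5) − 0 = 1, and there is no ∂_3, so H_2 ≅ Z.

(K is a triangulation of the 2-sphere S^2.)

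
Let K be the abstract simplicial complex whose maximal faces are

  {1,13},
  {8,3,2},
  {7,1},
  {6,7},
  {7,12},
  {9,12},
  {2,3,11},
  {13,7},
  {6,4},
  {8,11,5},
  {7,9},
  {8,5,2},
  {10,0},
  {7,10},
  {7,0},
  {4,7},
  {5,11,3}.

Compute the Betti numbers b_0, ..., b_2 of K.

Take the total order 0 < 1 < 2 < 3 < 4 < 5 < 6 < 7 < 8 < 9 < 10 < 11 < 12 < 13 on the vertex set. Then K (dimension 2) consists of the simplices:

  0-simplices (14): [0], [1], [2], [3], [4], [5], [6], [7], [8], [9], [10], [11], [12], [13]
  1-simplices (22): (22 of them)
  2-simplices (5): [2,3,8], [2,3,11], [2,5,8], [3,5,11], [5,8,11]

Hence C_0 ≅ Z^14, C_1 ≅ Z^22, C_2 ≅ Z^5.

Boundary ∂_1: C_1 → C_0 maps an edge to its endpoints' difference, ∂[p,q] = q − p.
This gives a 14×22 integer matrix of rank 12; reducing to Smith normal form yields diagonal entries (1,1,1,1,1,1,1,1,1,1,1,1).

∂_2: C_2 → C_1 maps a triangle to the signed sum of its edges. For instance
  ∂[2,3,11] = [3,11] − [2,11] + [2,3],
  ∂[2,3,8] = [3,8] − [2,8] + [2,3].
This gives a 22×5 integer matrix of rank 5; reducing to Smith normal form yields diagonal entries (1,1,1,1,1).

Now H_k = ker ∂_k / im ∂_{k+1}, so:

  H_0: rank C_0 − rank ∂_1 = 14 − 12 = 2, and the invariant factors of ∂_1 are all 1, so H_0 = Z^2.
  H_1: rank ker ∂_1 − rank ∂_2 = (22 − 12) − 5 = 5, and the invariant factors of ∂_2 are all 1, so H_1 = Z^5.
  H_2: rank ker ∂_2 − rank ∂_3 = (5 − 5) − 0 = 0, and there is no ∂_3, so H_2 = 0.

(K is a triangulation of the disjoint union of a wedge of 4 circles and the Möbius band.)

Hence the Betti numbers are b_0 = 2, b_1 = 5, b_2 = 0.

b_0 = 2, b_1 = 5, b_2 = 0.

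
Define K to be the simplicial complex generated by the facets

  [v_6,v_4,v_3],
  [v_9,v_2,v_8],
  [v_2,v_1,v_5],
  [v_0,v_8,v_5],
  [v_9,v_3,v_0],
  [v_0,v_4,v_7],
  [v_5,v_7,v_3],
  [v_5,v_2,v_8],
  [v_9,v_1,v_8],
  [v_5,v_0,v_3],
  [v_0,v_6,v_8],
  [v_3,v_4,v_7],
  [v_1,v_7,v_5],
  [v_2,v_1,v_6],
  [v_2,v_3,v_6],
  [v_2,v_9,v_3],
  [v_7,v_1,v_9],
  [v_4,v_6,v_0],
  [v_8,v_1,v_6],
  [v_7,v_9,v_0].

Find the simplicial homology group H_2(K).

H_2 = 0.

Take the total order v_0 < v_1 < v_2 < v_3 < v_4 < v_5 < v_6 < v_7 < v_8 < v_9 on the vertex set. Then K (dimension 2) consists of the simplices:

  0-simplices (10): [v_0], [v_1], [v_2], [v_3], [v_4], [v_5], [v_6], [v_7], [v_8], [v_9]
  1-simplices (30): (30 of them)
  2-simplices (20): (20 of them)

Hence C_0 ≅ Z^10, C_1 ≅ Z^30, C_2 ≅ Z^20.

The boundary map ∂_1: C_1 → C_0 maps an edge to its endpoints' difference, ∂[p,q] = q − p. For instance
  ∂[v_0,v_9] = [v_9] − [v_0].
This gives a 10×30 integer matrix of rank 9; reducing to Smith normal form yields diagonal entries (1,1,1,1,1,1,1,1,1).

Boundary ∂_2: C_2 → C_1 maps a triangle to the signed sum of its edges. For instance
  ∂[v_2,v_3,v_9] = [v_3,v_9] − [v_2,v_9] + [v_2,v_3],
  ∂[v_3,v_4,v_6] = [v_4,v_6] − [v_3,v_6] + [v_3,v_4].
The 30×20 boundary matrix has rank 20 and Smith normal form diag(1,1,1,1,1,1,1,1,1,1,1,1,1,1,1,1,1,1,1,2).

Now H_k = ker ∂_k / im ∂_{k+1}, so:

  H_2: rank ker ∂_2 − rank ∂_3 = (20 − 20) − 0 = 0, and there is no ∂_3, so H_2 = 0.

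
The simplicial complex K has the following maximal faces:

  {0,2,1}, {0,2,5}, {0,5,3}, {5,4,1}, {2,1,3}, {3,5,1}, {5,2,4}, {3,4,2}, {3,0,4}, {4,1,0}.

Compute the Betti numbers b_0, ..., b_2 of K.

b_0 = 1, b_1 = 0, b_2 = 0.

Fix the vertex order 0 < 1 < 2 < 3 < 4 < 5 and write every simplex with vertices in increasing order. Then dim K = 2 and the simplices of K are:

  0-simplices (6): [0], [1], [2], [3], [4], [5]
  1-simplices (15): [0,1], [0,2], [0,3], [0,4], [0,5], [1,2], [1,3], [1,4], [1,5], [2,3], [2,4], [2,5], [3,4], [3,5], [4,5]
  2-simplices (10): [0,1,2], [0,1,4], [0,2,5], [0,3,4], [0,3,5], [1,2,3], [1,3,5], [1,4,5], [2,3,4], [2,4,5]

giving chain groups C_0 ≅ Z^6, C_1 ≅ Z^15, C_2 ≅ Z^10.

The boundary map ∂_1: C_1 → C_0 maps an edge to its endpoints' difference, ∂[p,q] = q − p.
The 6×15 boundary matrix has rank 5 and Smith normal form diag(1,1,1,1,1).

Boundary ∂_2: C_2 → C_1 acts by ∂[p,q,r] = [q,r] − [p,r] + [p,q]. For instance
  ∂[1,4,5] = [4,5] − [1,5] + [1,4],
  ∂[0,3,4] = [3,4] − [0,4] + [0,3].
This gives a 15×10 integer matrix of rank 10; reducing to Smith normal form yields diagonal entries (1,1,1,1,1,1,1,1,1,2).

Computing H_k = (kernel of ∂_k) / (image of ∂_{k+1}):

  H_0: rank C_0 − rank ∂_1 = 6 − 5 = 1, and the invariant factors of ∂_1 are all 1, so H_0 = Z.
  H_1: rank ker ∂_1 − rank ∂_2 = (15 − 5) − 10 = 0, and ∂_2 has invariant factor 2 > 1, so H_1 = Z/2Z.
  H_2: rank ker ∂_2 − rank ∂_3 = (10 − 10) − 0 = 0, and there is no ∂_3, so H_2 = 0.

Hence the Betti numbers are b_0 = 1, b_1 = 0, b_2 = 0.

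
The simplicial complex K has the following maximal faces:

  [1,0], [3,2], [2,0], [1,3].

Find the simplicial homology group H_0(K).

We work with the vertex ordering 0 < 1 < 2 < 3. The simplices of K, each written with vertices in increasing order, are:

  0-simplices (4): [0], [1], [2], [3]
  1-simplices (4): [0,1], [0,2], [1,3], [2,3]

so the chain groups are C_0 ≅ Z^4, C_1 ≅ Z^4.

Boundary ∂_1: C_1 → C_0 sends each edge [p,q] (with p < q) to q − p. For instance
  ∂[1,3] = [3] − [1].
As a 4×4 matrix over Z this has rank 3, with invariant factors (1,1,1).

Computing H_k = (kernel of ∂_k) / (image of ∂_{k+1}):

  H_0: rank C_0 − rank ∂_1 = 4 − 3 = 1, and the invariant factors of ∂_1 are all 1, so H_0 = Z.

H_0 = Z.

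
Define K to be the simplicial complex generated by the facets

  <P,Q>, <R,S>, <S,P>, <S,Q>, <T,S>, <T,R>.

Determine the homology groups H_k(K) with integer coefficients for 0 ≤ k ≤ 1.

H_0 = Z,  H_1 = Z^2.

We work with the vertex ordering P < Q < R < S < T. The simplices of K, each written with vertices in increasing order, are:

  0-simplices (5): P, Q, R, S, T
  1-simplices (6): PQ, PS, QS, RS, RT, ST

giving chain groups C_0 ≅ Z^5, C_1 ≅ Z^6.

The boundary map ∂_1: C_1 → C_0 maps an edge to its endpoints' difference, ∂[p,q] = q − p.
The 5×6 boundary matrix has rank 4 and Smith normal form diag(1,1,1,1).

Computing H_k = (kernel of ∂_k) / (image of ∂_{k+1}):

  H_0: rank C_0 − rank ∂_1 = 5 − 4 = 1, and the invariant factors of ∂_1 are all 1, so H_0 ≅ Z.
  H_1: rank ker ∂_1 − rank ∂_2 = (6 − 4) − 0 = 2, and there is no ∂_2, so H_1 ≅ Z^2.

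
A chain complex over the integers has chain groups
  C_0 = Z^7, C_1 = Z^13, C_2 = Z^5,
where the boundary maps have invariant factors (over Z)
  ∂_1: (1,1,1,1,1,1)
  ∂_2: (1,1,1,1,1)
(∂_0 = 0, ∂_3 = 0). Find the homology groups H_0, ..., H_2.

H_0: b_0 = 7 − 0 − 6 = 1; torsion from ∂_1 factors > 1: none. So H_0 = Z.
H_1: b_1 = 13 − 6 − 5 = 2; torsion from ∂_2 factors > 1: none. So H_1 = Z^2.
H_2: b_2 = 5 − 5 − 0 = 0; torsion from ∂_3 factors > 1: none. So H_2 = 0.

H_0 = Z,  H_1 = Z^2,  H_2 = 0.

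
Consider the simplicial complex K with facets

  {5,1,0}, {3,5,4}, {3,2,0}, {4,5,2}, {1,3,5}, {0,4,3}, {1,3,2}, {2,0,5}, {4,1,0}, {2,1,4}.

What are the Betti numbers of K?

b_0 = 1, b_1 = 0, b_2 = 0.

Order the vertices as 0 < 1 < 2 < 3 < 4 < 5. Listing each simplex with vertices in this order, K has dimension 2 with simplices:

  0-simplices (6): [0], [1], [2], [3], [4], [5]
  1-simplices (15): [0,1], [0,2], [0,3], [0,4], [0,5], [1,2], [1,3], [1,4], [1,5], [2,3], [2,4], [2,5], [3,4], [3,5], [4,5]
  2-simplices (10): [0,1,4], [0,1,5], [0,2,3], [0,2,5], [0,3,4], [1,2,3], [1,2,4], [1,3,5], [2,4,5], [3,4,5]

giving chain groups C_0 ≅ Z^6, C_1 ≅ Z^15, C_2 ≅ Z^10.

∂_1: C_1 → C_0 maps an edge to its endpoints' difference, ∂[p,q] = q − p. For instance
  ∂[4,5] = [5] − [4].
As a 6×15 matrix over Z this has rank 5, with invariant factors (1,1,1,1,1).

Boundary ∂_2: C_2 → C_1 acts by ∂[p,q,r] = [q,r] − [p,r] + [p,q]. For instance
  ∂[1,2,3] = [2,3] − [1,3] + [1,2],
  ∂[0,2,5] = [2,5] − [0,5] + [0,2].
The resulting 15×10 matrix has rank 10, and its Smith normal form has invariant factors (1,1,1,1,1,1,1,1,1,2).

Now H_k = ker ∂_k / im ∂_{k+1}, so:

  H_0: rank C_0 − rank ∂_1 = 6 − 5 = 1, and the invariant factors of ∂_1 are all 1, so H_0 = Z.
  H_1: rank ker ∂_1 − rank ∂_2 = (15 − 5) − 10 = 0, and ∂_2 has invariant factor 2 > 1, so H_1 = Z/2.
  H_2: rank ker ∂_2 − rank ∂_3 = (10 − 10) − 0 = 0, and there is no ∂_3, so H_2 = 0.

Hence the Betti numbers are b_0 = 1, b_1 = 0, b_2 = 0.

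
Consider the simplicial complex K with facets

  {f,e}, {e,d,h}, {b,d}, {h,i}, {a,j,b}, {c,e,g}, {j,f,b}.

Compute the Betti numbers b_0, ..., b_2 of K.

b_0 = 1, b_1 = 1, b_2 = 0.

K has 10 vertices, 14 edges, 4 triangles.
rank ∂_0 = 0, rank ∂_1 = 9 ⇒ b_0 = 10 − 0 − 9 = 1; all invariant factors of ∂_1 are 1 so no torsion. So H_0 = Z.
rank ∂_1 = 9, rank ∂_2 = 4 ⇒ b_1 = 14 − 9 − 4 = 1; all invariant factors of ∂_2 are 1 so no torsion. So H_1 = Z.
rank ∂_2 = 4, rank ∂_3 = 0 ⇒ b_2 = 4 − 4 − 0 = 0. So H_2 = 0.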